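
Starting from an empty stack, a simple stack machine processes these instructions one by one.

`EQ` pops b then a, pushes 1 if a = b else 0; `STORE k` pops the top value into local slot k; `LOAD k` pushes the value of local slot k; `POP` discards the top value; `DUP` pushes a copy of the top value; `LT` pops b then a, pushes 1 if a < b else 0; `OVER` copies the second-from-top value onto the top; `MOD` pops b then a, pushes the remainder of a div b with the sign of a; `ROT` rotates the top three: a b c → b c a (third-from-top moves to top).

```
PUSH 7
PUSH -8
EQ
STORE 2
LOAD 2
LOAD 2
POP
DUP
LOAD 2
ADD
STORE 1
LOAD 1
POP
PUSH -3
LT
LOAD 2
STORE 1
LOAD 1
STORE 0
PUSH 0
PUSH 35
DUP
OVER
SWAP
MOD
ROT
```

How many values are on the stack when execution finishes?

4

PUSH 7  → [7]
PUSH -8 → [7, -8]
EQ      → [0]
STORE 2 → []
LOAD 2  → [0]
LOAD 2  → [0, 0]
POP     → [0]
DUP     → [0, 0]
LOAD 2  → [0, 0, 0]
ADD     → [0, 0]
STORE 1 → [0]
LOAD 1  → [0, 0]
POP     → [0]
PUSH -3 → [0, -3]
LT      → [0]
LOAD 2  → [0, 0]
STORE 1 → [0]
LOAD 1  → [0, 0]
STORE 0 → [0]
PUSH 0  → [0, 0]
PUSH 35 → [0, 0, 35]
DUP     → [0, 0, 35, 35]
OVER    → [0, 0, 35, 35, 35]
SWAP    → [0, 0, 35, 35, 35]
MOD     → [0, 0, 35, 0]
ROT     → [0, 35, 0, 0]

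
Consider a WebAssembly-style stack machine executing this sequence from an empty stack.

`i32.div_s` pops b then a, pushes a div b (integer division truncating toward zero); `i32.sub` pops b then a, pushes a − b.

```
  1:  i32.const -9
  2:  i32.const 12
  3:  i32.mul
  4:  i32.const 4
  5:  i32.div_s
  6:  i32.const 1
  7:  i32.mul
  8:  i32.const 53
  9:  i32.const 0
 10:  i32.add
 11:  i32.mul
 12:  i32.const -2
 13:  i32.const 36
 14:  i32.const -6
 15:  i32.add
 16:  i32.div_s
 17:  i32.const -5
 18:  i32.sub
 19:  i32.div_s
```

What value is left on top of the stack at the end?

-286

i32.const -9 -> -9
i32.const 12 -> -9 12
i32.mul      -> -108
i32.const 4  -> -108 4
i32.div_s    -> -27
i32.const 1  -> -27 1
i32.mul      -> -27
i32.const 53 -> -27 53
i32.const 0  -> -27 53 0
i32.add      -> -27 53
i32.mul      -> -1431
i32.const -2 -> -1431 -2
i32.const 36 -> -1431 -2 36
i32.const -6 -> -1431 -2 36 -6
i32.add      -> -1431 -2 30
i32.div_s    -> -1431 0
i32.const -5 -> -1431 0 -5
i32.sub      -> -1431 5
i32.div_s    -> -286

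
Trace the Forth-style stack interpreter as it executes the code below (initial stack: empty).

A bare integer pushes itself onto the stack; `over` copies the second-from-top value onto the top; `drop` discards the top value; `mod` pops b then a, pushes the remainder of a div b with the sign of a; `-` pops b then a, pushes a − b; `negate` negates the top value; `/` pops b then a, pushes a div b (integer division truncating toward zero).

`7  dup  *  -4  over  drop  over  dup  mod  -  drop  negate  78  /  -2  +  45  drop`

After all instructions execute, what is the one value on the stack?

7      -> 7
dup    -> 7 7
*      -> 49
-4     -> 49 -4
over   -> 49 -4 49
drop   -> 49 -4
over   -> 49 -4 49
dup    -> 49 -4 49 49
mod    -> 49 -4 0
-      -> 49 -4
drop   -> 49
negate -> -49
78     -> -49 78
/      -> 0
-2     -> 0 -2
+      -> -2
45     -> -2 45
drop   -> -2

-2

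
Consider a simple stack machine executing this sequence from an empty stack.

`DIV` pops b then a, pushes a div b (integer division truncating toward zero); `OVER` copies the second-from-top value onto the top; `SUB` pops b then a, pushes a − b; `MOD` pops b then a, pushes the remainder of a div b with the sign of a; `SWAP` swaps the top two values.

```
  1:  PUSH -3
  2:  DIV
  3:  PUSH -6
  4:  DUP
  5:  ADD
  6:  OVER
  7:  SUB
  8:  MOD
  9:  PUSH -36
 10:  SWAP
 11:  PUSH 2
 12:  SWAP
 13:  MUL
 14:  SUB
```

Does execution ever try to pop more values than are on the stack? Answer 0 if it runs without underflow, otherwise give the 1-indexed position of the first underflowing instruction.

PUSH -3 : [-3]
DIV  — needs 2 operands, stack has 1 → underflow

2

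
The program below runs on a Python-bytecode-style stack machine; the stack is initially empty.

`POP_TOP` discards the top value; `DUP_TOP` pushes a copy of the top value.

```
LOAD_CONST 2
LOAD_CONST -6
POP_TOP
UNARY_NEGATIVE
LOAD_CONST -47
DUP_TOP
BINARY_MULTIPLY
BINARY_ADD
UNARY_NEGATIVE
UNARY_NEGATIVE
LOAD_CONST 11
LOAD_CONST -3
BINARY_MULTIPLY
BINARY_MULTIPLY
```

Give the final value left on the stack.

LOAD_CONST 2    → 2
LOAD_CONST -6   → 2 -6
POP_TOP         → 2
UNARY_NEGATIVE  → -2
LOAD_CONST -47  → -2 -47
DUP_TOP         → -2 -47 -47
BINARY_MULTIPLY → -2 2209
BINARY_ADD      → 2207
UNARY_NEGATIVE  → -2207
UNARY_NEGATIVE  → 2207
LOAD_CONST 11   → 2207 11
LOAD_CONST -3   → 2207 11 -3
BINARY_MULTIPLY → 2207 -33
BINARY_MULTIPLY → -72831

-72831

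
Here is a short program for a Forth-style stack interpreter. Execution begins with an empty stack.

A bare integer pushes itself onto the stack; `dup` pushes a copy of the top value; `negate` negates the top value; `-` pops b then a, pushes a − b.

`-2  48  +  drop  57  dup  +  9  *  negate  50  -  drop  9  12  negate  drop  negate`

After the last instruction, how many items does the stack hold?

-2     -> [-2]
48     -> [-2, 48]
+      -> [46]
drop   -> []
57     -> [57]
dup    -> [57, 57]
+      -> [114]
9      -> [114, 9]
*      -> [1026]
negate -> [-1026]
50     -> [-1026, 50]
-      -> [-1076]
drop   -> []
9      -> [9]
12     -> [9, 12]
negate -> [9, -12]
drop   -> [9]
negate -> [-9]

1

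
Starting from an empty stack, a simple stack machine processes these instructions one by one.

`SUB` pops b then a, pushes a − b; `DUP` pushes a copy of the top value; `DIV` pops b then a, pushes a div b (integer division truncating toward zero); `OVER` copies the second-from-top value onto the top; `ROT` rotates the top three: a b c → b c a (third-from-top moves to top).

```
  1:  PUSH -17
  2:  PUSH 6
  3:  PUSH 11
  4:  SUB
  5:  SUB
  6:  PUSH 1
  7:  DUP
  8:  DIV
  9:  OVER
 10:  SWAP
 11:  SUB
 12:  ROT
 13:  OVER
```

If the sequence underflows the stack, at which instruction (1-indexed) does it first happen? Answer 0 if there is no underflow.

PUSH -17 : -17
PUSH 6   : -17 6
PUSH 11  : -17 6 11
SUB      : -17 -5
SUB      : -12
PUSH 1   : -12 1
DUP      : -12 1 1
DIV      : -12 1
OVER     : -12 1 -12
SWAP     : -12 -12 1
SUB      : -12 -13
ROT  — needs 3 operands, stack has 2 → underflow

12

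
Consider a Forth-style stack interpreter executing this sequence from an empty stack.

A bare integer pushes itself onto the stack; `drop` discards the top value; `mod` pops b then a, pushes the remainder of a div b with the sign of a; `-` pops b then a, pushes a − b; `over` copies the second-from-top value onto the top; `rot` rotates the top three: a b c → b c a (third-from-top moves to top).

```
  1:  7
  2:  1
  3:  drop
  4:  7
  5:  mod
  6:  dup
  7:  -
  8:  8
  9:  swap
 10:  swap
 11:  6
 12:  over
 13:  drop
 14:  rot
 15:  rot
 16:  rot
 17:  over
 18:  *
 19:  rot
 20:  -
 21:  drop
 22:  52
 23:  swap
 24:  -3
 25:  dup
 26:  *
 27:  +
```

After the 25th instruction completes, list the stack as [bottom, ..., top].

[52, 8, -3, -3]

7    → 7
1    → 7 1
drop → 7
7    → 7 7
mod  → 0
dup  → 0 0
-    → 0
8    → 0 8
swap → 8 0
swap → 0 8
6    → 0 8 6
over → 0 8 6 8
drop → 0 8 6
rot  → 8 6 0
rot  → 6 0 8
rot  → 0 8 6
over → 0 8 6 8
*    → 0 8 48
rot  → 8 48 0
-    → 8 48
drop → 8
52   → 8 52
swap → 52 8
-3   → 52 8 -3
dup  → 52 8 -3 -3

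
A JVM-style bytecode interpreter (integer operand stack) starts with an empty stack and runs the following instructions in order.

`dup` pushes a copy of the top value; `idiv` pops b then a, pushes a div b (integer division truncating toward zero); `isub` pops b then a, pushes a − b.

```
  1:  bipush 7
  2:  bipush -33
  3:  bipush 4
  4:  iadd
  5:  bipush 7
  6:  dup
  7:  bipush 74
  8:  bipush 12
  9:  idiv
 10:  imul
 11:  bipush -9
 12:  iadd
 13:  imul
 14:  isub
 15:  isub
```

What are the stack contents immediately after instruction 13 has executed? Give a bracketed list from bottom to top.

bipush 7   → 7
bipush -33 → 7 -33
bipush 4   → 7 -33 4
iadd       → 7 -29
bipush 7   → 7 -29 7
dup        → 7 -29 7 7
bipush 74  → 7 -29 7 7 74
bipush 12  → 7 -29 7 7 74 12
idiv       → 7 -29 7 7 6
imul       → 7 -29 7 42
bipush -9  → 7 -29 7 42 -9
iadd       → 7 -29 7 33
imul       → 7 -29 231

[7, -29, 231]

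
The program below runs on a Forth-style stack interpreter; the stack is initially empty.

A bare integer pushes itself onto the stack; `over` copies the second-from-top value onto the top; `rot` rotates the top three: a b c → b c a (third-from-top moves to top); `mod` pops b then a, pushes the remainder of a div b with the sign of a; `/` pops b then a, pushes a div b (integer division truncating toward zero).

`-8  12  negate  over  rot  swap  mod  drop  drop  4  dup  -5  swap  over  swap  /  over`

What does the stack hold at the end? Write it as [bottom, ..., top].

-8      -8
12      -8 12
negate  -8 -12
over    -8 -12 -8
rot     -12 -8 -8
swap    -12 -8 -8
mod     -12 0
drop    -12
drop    (empty)
4       4
dup     4 4
-5      4 4 -5
swap    4 -5 4
over    4 -5 4 -5
swap    4 -5 -5 4
/       4 -5 -1
over    4 -5 -1 -5

[4, -5, -1, -5]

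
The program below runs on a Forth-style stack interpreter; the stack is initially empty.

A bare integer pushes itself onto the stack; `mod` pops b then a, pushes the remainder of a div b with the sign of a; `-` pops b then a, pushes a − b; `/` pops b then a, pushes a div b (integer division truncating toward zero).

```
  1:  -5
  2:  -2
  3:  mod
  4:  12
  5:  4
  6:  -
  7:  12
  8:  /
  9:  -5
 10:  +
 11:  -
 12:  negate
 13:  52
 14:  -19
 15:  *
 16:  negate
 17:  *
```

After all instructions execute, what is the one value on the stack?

-5     -> -5
-2     -> -5 -2
mod    -> -1
12     -> -1 12
4      -> -1 12 4
-      -> -1 8
12     -> -1 8 12
/      -> -1 0
-5     -> -1 0 -5
+      -> -1 -5
-      -> 4
negate -> -4
52     -> -4 52
-19    -> -4 52 -19
*      -> -4 -988
negate -> -4 988
*      -> -3952

-3952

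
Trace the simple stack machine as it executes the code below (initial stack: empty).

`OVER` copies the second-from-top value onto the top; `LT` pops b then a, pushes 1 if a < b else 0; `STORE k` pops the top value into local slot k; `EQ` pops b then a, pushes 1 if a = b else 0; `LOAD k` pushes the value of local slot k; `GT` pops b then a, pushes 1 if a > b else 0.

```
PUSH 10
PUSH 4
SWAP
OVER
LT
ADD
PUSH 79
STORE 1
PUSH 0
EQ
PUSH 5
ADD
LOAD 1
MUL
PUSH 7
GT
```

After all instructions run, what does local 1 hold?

PUSH 10 -> 10
PUSH 4  -> 10 4
SWAP    -> 4 10
OVER    -> 4 10 4
LT      -> 4 0
ADD     -> 4
PUSH 79 -> 4 79
STORE 1 -> 4
PUSH 0  -> 4 0
EQ      -> 0
PUSH 5  -> 0 5
ADD     -> 5
LOAD 1  -> 5 79
MUL     -> 395
PUSH 7  -> 395 7
GT      -> 1

79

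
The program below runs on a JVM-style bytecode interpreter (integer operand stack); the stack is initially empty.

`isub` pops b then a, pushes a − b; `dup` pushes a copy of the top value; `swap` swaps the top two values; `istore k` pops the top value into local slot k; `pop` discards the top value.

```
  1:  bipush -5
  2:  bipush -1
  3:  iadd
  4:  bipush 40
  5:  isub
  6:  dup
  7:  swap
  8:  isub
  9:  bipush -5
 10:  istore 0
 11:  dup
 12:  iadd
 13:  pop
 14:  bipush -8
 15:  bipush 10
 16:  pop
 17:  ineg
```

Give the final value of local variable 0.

-5

bipush -5  -5
bipush -1  -5 -1
iadd       -6
bipush 40  -6 40
isub       -46
dup        -46 -46
swap       -46 -46
isub       0
bipush -5  0 -5
istore 0   0
dup        0 0
iadd       0
pop        (empty)
bipush -8  -8
bipush 10  -8 10
pop        -8
ineg       8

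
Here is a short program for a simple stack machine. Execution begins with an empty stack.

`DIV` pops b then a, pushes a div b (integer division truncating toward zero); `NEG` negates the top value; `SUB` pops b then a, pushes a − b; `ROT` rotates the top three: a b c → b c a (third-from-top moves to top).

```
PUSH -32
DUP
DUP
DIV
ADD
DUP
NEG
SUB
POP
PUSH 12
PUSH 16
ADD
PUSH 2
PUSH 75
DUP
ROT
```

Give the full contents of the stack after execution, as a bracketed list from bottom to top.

[28, 75, 75, 2]

PUSH -32 -> -32
DUP      -> -32 -32
DUP      -> -32 -32 -32
DIV      -> -32 1
ADD      -> -31
DUP      -> -31 -31
NEG      -> -31 31
SUB      -> -62
POP      -> (empty)
PUSH 12  -> 12
PUSH 16  -> 12 16
ADD      -> 28
PUSH 2   -> 28 2
PUSH 75  -> 28 2 75
DUP      -> 28 2 75 75
ROT      -> 28 75 75 2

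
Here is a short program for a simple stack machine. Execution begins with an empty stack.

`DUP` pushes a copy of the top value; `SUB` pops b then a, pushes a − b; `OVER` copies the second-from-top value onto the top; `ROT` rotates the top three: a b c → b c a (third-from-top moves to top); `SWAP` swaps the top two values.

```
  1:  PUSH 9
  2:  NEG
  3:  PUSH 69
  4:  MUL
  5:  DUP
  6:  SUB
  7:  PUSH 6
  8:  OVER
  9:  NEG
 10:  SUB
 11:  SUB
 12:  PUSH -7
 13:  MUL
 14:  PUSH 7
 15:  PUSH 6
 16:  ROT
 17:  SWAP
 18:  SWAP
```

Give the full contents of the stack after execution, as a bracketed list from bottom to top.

[7, 6, 42]

PUSH 9   [9]
NEG      [-9]
PUSH 69  [-9, 69]
MUL      [-621]
DUP      [-621, -621]
SUB      [0]
PUSH 6   [0, 6]
OVER     [0, 6, 0]
NEG      [0, 6, 0]
SUB      [0, 6]
SUB      [-6]
PUSH -7  [-6, -7]
MUL      [42]
PUSH 7   [42, 7]
PUSH 6   [42, 7, 6]
ROT      [7, 6, 42]
SWAP     [7, 42, 6]
SWAP     [7, 6, 42]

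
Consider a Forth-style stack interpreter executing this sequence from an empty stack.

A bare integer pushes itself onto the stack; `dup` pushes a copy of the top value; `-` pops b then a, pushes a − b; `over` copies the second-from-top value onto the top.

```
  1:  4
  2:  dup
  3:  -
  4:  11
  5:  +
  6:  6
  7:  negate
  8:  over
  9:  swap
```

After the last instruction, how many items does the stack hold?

4       4
dup     4 4
-       0
11      0 11
+       11
6       11 6
negate  11 -6
over    11 -6 11
swap    11 11 -6

3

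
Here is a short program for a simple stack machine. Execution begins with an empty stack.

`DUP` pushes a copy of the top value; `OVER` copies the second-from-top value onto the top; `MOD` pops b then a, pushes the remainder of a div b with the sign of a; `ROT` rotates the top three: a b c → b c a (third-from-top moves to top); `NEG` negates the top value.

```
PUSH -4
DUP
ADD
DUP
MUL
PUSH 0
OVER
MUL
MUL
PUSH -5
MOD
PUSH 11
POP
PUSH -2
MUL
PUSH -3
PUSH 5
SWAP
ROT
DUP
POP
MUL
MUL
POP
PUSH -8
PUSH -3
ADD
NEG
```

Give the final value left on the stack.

11

PUSH -4 → [-4]
DUP     → [-4, -4]
ADD     → [-8]
DUP     → [-8, -8]
MUL     → [64]
PUSH 0  → [64, 0]
OVER    → [64, 0, 64]
MUL     → [64, 0]
MUL     → [0]
PUSH -5 → [0, -5]
MOD     → [0]
PUSH 11 → [0, 11]
POP     → [0]
PUSH -2 → [0, -2]
MUL     → [0]
PUSH -3 → [0, -3]
PUSH 5  → [0, -3, 5]
SWAP    → [0, 5, -3]
ROT     → [5, -3, 0]
DUP     → [5, -3, 0, 0]
POP     → [5, -3, 0]
MUL     → [5, 0]
MUL     → [0]
POP     → []
PUSH -8 → [-8]
PUSH -3 → [-8, -3]
ADD     → [-11]
NEG     → [11]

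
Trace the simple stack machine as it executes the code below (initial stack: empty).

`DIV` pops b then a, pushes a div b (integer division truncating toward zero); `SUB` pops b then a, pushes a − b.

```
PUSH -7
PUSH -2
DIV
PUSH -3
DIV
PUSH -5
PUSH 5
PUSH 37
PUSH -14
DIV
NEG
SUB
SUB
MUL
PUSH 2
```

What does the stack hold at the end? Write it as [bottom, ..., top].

[8, 2]

PUSH -7  : [-7]
PUSH -2  : [-7, -2]
DIV      : [3]
PUSH -3  : [3, -3]
DIV      : [-1]
PUSH -5  : [-1, -5]
PUSH 5   : [-1, -5, 5]
PUSH 37  : [-1, -5, 5, 37]
PUSH -14 : [-1, -5, 5, 37, -14]
DIV      : [-1, -5, 5, -2]
NEG      : [-1, -5, 5, 2]
SUB      : [-1, -5, 3]
SUB      : [-1, -8]
MUL      : [8]
PUSH 2   : [8, 2]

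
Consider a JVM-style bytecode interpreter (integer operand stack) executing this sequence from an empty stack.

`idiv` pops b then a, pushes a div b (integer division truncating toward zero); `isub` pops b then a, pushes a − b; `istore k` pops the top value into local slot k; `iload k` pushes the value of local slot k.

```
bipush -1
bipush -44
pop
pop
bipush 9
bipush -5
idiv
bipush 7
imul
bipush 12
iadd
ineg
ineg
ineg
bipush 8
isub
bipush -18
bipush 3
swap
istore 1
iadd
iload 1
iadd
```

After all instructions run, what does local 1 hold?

-18

bipush -1   -1
bipush -44  -1 -44
pop         -1
pop         (empty)
bipush 9    9
bipush -5   9 -5
idiv        -1
bipush 7    -1 7
imul        -7
bipush 12   -7 12
iadd        5
ineg        -5
ineg        5
ineg        -5
bipush 8    -5 8
isub        -13
bipush -18  -13 -18
bipush 3    -13 -18 3
swap        -13 3 -18
istore 1    -13 3
iadd        -10
iload 1     -10 -18
iadd        -28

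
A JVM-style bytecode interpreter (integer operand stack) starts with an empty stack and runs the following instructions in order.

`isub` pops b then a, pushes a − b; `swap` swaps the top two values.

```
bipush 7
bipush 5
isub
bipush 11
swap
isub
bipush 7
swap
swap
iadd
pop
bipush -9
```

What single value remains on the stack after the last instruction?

bipush 7  → [7]
bipush 5  → [7, 5]
isub      → [2]
bipush 11 → [2, 11]
swap      → [11, 2]
isub      → [9]
bipush 7  → [9, 7]
swap      → [7, 9]
swap      → [9, 7]
iadd      → [16]
pop       → []
bipush -9 → [-9]

-9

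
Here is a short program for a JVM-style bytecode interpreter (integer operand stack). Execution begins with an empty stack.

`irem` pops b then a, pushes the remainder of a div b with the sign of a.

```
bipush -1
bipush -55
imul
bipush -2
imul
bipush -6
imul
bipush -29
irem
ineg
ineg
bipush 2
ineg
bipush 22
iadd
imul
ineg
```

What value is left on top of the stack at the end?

bipush -1  → [-1]
bipush -55 → [-1, -55]
imul       → [55]
bipush -2  → [55, -2]
imul       → [-110]
bipush -6  → [-110, -6]
imul       → [660]
bipush -29 → [660, -29]
irem       → [22]
ineg       → [-22]
ineg       → [22]
bipush 2   → [22, 2]
ineg       → [22, -2]
bipush 22  → [22, -2, 22]
iadd       → [22, 20]
imul       → [440]
ineg       → [-440]

-440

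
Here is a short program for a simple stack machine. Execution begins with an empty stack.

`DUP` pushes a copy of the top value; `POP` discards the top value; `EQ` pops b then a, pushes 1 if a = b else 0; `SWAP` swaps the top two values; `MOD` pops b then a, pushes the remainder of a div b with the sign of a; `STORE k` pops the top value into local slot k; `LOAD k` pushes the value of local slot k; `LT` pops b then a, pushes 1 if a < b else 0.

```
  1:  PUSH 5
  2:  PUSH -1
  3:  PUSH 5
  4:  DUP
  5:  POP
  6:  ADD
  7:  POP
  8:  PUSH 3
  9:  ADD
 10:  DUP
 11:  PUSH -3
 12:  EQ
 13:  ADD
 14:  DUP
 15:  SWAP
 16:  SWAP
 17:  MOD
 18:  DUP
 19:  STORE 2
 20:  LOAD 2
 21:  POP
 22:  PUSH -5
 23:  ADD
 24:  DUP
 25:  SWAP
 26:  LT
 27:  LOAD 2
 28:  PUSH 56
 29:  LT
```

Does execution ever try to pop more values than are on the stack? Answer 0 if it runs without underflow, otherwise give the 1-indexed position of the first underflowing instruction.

0

PUSH 5   5
PUSH -1  5 -1
PUSH 5   5 -1 5
DUP      5 -1 5 5
POP      5 -1 5
ADD      5 4
POP      5
PUSH 3   5 3
ADD      8
DUP      8 8
PUSH -3  8 8 -3
EQ       8 0
ADD      8
DUP      8 8
SWAP     8 8
SWAP     8 8
MOD      0
DUP      0 0
STORE 2  0
LOAD 2   0 0
POP      0
PUSH -5  0 -5
ADD      -5
DUP      -5 -5
SWAP     -5 -5
LT       0
LOAD 2   0 0
PUSH 56  0 0 56
LT       0 1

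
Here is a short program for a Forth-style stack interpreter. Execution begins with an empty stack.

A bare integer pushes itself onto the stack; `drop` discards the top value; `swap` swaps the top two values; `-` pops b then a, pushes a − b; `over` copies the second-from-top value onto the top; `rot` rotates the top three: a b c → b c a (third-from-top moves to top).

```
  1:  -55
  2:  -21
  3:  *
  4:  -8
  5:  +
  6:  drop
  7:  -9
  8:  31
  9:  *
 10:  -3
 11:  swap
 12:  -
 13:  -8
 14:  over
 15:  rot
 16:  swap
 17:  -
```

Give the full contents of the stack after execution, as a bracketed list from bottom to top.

[-8, 0]

-55   [-55]
-21   [-55, -21]
*     [1155]
-8    [1155, -8]
+     [1147]
drop  []
-9    [-9]
31    [-9, 31]
*     [-279]
-3    [-279, -3]
swap  [-3, -279]
-     [276]
-8    [276, -8]
over  [276, -8, 276]
rot   [-8, 276, 276]
swap  [-8, 276, 276]
-     [-8, 0]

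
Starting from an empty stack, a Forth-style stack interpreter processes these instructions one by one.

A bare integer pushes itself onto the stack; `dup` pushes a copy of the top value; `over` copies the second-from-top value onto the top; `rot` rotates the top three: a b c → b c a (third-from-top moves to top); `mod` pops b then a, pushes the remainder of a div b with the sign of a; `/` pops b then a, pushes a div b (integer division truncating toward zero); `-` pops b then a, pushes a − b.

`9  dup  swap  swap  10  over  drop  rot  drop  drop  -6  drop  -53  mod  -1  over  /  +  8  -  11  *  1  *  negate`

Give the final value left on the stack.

-11

9      → 9
dup    → 9 9
swap   → 9 9
swap   → 9 9
10     → 9 9 10
over   → 9 9 10 9
drop   → 9 9 10
rot    → 9 10 9
drop   → 9 10
drop   → 9
-6     → 9 -6
drop   → 9
-53    → 9 -53
mod    → 9
-1     → 9 -1
over   → 9 -1 9
/      → 9 0
+      → 9
8      → 9 8
-      → 1
11     → 1 11
*      → 11
1      → 11 1
*      → 11
negate → -11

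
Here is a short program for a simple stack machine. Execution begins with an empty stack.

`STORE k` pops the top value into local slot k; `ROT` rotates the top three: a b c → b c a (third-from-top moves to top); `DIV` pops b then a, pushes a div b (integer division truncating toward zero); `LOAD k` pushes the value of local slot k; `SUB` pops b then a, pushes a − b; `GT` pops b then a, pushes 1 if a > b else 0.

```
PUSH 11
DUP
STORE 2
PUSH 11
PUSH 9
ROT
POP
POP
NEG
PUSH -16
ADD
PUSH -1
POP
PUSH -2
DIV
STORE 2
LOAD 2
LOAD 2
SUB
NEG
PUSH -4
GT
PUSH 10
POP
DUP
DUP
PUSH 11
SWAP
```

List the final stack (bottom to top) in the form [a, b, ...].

PUSH 11  : 11
DUP      : 11 11
STORE 2  : 11
PUSH 11  : 11 11
PUSH 9   : 11 11 9
ROT      : 11 9 11
POP      : 11 9
POP      : 11
NEG      : -11
PUSH -16 : -11 -16
ADD      : -27
PUSH -1  : -27 -1
POP      : -27
PUSH -2  : -27 -2
DIV      : 13
STORE 2  : (empty)
LOAD 2   : 13
LOAD 2   : 13 13
SUB      : 0
NEG      : 0
PUSH -4  : 0 -4
GT       : 1
PUSH 10  : 1 10
POP      : 1
DUP      : 1 1
DUP      : 1 1 1
PUSH 11  : 1 1 1 11
SWAP     : 1 1 11 1

[1, 1, 11, 1]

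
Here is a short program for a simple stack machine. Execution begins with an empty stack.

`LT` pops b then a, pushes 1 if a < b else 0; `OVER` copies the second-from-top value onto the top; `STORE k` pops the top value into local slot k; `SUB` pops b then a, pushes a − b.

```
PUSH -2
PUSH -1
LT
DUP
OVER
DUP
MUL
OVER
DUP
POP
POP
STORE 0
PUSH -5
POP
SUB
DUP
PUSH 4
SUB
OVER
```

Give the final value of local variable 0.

PUSH -2  [-2]
PUSH -1  [-2, -1]
LT       [1]
DUP      [1, 1]
OVER     [1, 1, 1]
DUP      [1, 1, 1, 1]
MUL      [1, 1, 1]
OVER     [1, 1, 1, 1]
DUP      [1, 1, 1, 1, 1]
POP      [1, 1, 1, 1]
POP      [1, 1, 1]
STORE 0  [1, 1]
PUSH -5  [1, 1, -5]
POP      [1, 1]
SUB      [0]
DUP      [0, 0]
PUSH 4   [0, 0, 4]
SUB      [0, -4]
OVER     [0, -4, 0]

1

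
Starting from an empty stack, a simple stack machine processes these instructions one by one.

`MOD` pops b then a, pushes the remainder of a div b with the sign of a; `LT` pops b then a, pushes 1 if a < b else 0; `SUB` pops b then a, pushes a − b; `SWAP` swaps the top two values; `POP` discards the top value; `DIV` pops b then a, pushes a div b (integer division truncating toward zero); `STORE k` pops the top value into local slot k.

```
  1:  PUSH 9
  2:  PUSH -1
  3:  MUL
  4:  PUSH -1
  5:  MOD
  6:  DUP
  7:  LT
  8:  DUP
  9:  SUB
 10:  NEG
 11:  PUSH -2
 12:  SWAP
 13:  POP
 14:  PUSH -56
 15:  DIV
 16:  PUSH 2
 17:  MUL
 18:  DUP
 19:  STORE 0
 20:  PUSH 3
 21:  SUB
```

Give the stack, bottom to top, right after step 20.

PUSH 9   : 9
PUSH -1  : 9 -1
MUL      : -9
PUSH -1  : -9 -1
MOD      : 0
DUP      : 0 0
LT       : 0
DUP      : 0 0
SUB      : 0
NEG      : 0
PUSH -2  : 0 -2
SWAP     : -2 0
POP      : -2
PUSH -56 : -2 -56
DIV      : 0
PUSH 2   : 0 2
MUL      : 0
DUP      : 0 0
STORE 0  : 0
PUSH 3   : 0 3

[0, 3]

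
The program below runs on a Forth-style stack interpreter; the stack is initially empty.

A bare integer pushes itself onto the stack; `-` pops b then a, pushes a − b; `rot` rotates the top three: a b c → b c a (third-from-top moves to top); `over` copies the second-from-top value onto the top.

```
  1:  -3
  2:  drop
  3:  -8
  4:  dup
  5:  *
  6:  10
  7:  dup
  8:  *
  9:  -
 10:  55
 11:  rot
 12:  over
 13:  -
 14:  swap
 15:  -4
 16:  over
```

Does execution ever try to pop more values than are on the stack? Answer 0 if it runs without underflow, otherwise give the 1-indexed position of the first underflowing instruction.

-3   -> [-3]
drop -> []
-8   -> [-8]
dup  -> [-8, -8]
*    -> [64]
10   -> [64, 10]
dup  -> [64, 10, 10]
*    -> [64, 100]
-    -> [-36]
55   -> [-36, 55]
rot  — needs 3 operands, stack has 2 → underflow

11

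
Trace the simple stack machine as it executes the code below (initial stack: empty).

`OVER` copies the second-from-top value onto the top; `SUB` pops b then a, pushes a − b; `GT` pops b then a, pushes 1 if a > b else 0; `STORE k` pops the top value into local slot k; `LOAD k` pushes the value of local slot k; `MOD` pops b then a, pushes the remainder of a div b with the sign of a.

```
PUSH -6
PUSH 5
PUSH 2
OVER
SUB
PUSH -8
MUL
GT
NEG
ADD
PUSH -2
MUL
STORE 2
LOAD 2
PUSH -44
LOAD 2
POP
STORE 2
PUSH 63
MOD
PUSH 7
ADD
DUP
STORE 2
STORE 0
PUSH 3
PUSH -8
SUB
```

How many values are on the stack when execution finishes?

PUSH -6  : [-6]
PUSH 5   : [-6, 5]
PUSH 2   : [-6, 5, 2]
OVER     : [-6, 5, 2, 5]
SUB      : [-6, 5, -3]
PUSH -8  : [-6, 5, -3, -8]
MUL      : [-6, 5, 24]
GT       : [-6, 0]
NEG      : [-6, 0]
ADD      : [-6]
PUSH -2  : [-6, -2]
MUL      : [12]
STORE 2  : []
LOAD 2   : [12]
PUSH -44 : [12, -44]
LOAD 2   : [12, -44, 12]
POP      : [12, -44]
STORE 2  : [12]
PUSH 63  : [12, 63]
MOD      : [12]
PUSH 7   : [12, 7]
ADD      : [19]
DUP      : [19, 19]
STORE 2  : [19]
STORE 0  : []
PUSH 3   : [3]
PUSH -8  : [3, -8]
SUB      : [11]

1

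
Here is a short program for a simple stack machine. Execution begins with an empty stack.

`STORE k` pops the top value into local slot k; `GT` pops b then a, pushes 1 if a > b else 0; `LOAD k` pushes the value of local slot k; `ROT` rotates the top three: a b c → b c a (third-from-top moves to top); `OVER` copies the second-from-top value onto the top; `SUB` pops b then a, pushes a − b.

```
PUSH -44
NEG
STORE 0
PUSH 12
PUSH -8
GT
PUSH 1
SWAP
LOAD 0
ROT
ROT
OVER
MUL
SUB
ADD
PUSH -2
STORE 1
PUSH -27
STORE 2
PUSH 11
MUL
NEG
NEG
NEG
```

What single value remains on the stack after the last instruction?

-484

PUSH -44 → [-44]
NEG      → [44]
STORE 0  → []
PUSH 12  → [12]
PUSH -8  → [12, -8]
GT       → [1]
PUSH 1   → [1, 1]
SWAP     → [1, 1]
LOAD 0   → [1, 1, 44]
ROT      → [1, 44, 1]
ROT      → [44, 1, 1]
OVER     → [44, 1, 1, 1]
MUL      → [44, 1, 1]
SUB      → [44, 0]
ADD      → [44]
PUSH -2  → [44, -2]
STORE 1  → [44]
PUSH -27 → [44, -27]
STORE 2  → [44]
PUSH 11  → [44, 11]
MUL      → [484]
NEG      → [-484]
NEG      → [484]
NEG      → [-484]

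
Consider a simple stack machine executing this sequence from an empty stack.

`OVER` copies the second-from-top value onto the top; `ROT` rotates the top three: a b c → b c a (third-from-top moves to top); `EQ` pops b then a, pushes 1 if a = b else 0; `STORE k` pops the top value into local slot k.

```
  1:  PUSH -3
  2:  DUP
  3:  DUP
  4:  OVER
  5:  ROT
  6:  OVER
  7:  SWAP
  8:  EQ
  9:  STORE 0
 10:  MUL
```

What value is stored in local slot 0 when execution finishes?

PUSH -3 -> -3
DUP     -> -3 -3
DUP     -> -3 -3 -3
OVER    -> -3 -3 -3 -3
ROT     -> -3 -3 -3 -3
OVER    -> -3 -3 -3 -3 -3
SWAP    -> -3 -3 -3 -3 -3
EQ      -> -3 -3 -3 1
STORE 0 -> -3 -3 -3
MUL     -> -3 9

1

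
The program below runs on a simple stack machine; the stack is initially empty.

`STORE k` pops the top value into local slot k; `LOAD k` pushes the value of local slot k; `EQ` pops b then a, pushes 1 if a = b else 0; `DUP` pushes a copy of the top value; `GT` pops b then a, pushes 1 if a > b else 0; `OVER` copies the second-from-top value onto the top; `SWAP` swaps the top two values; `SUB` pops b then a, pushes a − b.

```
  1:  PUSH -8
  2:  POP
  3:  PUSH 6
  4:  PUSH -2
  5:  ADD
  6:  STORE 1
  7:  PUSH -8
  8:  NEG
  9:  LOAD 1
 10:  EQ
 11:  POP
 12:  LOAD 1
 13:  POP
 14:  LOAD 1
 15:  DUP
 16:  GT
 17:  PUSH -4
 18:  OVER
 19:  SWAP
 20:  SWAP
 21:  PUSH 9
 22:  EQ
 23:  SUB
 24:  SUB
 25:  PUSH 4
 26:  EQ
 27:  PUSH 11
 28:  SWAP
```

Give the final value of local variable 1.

4

PUSH -8  -8
POP      (empty)
PUSH 6   6
PUSH -2  6 -2
ADD      4
STORE 1  (empty)
PUSH -8  -8
NEG      8
LOAD 1   8 4
EQ       0
POP      (empty)
LOAD 1   4
POP      (empty)
LOAD 1   4
DUP      4 4
GT       0
PUSH -4  0 -4
OVER     0 -4 0
SWAP     0 0 -4
SWAP     0 -4 0
PUSH 9   0 -4 0 9
EQ       0 -4 0
SUB      0 -4
SUB      4
PUSH 4   4 4
EQ       1
PUSH 11  1 11
SWAP     11 1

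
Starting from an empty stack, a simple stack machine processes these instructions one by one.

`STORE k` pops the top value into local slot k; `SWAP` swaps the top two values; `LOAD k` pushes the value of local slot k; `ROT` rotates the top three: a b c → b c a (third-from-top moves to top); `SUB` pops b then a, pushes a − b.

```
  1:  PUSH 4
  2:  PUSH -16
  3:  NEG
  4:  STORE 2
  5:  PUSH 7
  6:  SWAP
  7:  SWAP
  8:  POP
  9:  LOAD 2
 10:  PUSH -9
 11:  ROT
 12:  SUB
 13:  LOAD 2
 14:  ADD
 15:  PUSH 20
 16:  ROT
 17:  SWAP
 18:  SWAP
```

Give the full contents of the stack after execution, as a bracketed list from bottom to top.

PUSH 4   -> 4
PUSH -16 -> 4 -16
NEG      -> 4 16
STORE 2  -> 4
PUSH 7   -> 4 7
SWAP     -> 7 4
SWAP     -> 4 7
POP      -> 4
LOAD 2   -> 4 16
PUSH -9  -> 4 16 -9
ROT      -> 16 -9 4
SUB      -> 16 -13
LOAD 2   -> 16 -13 16
ADD      -> 16 3
PUSH 20  -> 16 3 20
ROT      -> 3 20 16
SWAP     -> 3 16 20
SWAP     -> 3 20 16

[3, 20, 16]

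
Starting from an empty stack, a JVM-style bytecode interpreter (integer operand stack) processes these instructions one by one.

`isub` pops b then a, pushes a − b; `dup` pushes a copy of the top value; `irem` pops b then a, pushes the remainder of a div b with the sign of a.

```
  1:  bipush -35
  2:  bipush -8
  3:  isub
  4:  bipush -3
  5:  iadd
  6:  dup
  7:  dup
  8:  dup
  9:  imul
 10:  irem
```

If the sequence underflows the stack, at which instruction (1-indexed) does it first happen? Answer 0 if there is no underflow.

bipush -35 → -35
bipush -8  → -35 -8
isub       → -27
bipush -3  → -27 -3
iadd       → -30
dup        → -30 -30
dup        → -30 -30 -30
dup        → -30 -30 -30 -30
imul       → -30 -30 900
irem       → -30 -30

0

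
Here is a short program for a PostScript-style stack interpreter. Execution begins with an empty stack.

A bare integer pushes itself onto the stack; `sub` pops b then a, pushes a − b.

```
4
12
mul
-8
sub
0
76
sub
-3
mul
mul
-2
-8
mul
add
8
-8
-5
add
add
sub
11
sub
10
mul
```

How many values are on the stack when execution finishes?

1

4   : 4
12  : 4 12
mul : 48
-8  : 48 -8
sub : 56
0   : 56 0
76  : 56 0 76
sub : 56 -76
-3  : 56 -76 -3
mul : 56 228
mul : 12768
-2  : 12768 -2
-8  : 12768 -2 -8
mul : 12768 16
add : 12784
8   : 12784 8
-8  : 12784 8 -8
-5  : 12784 8 -8 -5
add : 12784 8 -13
add : 12784 -5
sub : 12789
11  : 12789 11
sub : 12778
10  : 12778 10
mul : 127780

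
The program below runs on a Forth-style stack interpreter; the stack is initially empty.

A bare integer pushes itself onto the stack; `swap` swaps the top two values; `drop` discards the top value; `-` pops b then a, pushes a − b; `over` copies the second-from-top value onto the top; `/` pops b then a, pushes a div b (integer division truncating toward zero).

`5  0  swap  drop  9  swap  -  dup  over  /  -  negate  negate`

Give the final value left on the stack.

8

5      → [5]
0      → [5, 0]
swap   → [0, 5]
drop   → [0]
9      → [0, 9]
swap   → [9, 0]
-      → [9]
dup    → [9, 9]
over   → [9, 9, 9]
/      → [9, 1]
-      → [8]
negate → [-8]
negate → [8]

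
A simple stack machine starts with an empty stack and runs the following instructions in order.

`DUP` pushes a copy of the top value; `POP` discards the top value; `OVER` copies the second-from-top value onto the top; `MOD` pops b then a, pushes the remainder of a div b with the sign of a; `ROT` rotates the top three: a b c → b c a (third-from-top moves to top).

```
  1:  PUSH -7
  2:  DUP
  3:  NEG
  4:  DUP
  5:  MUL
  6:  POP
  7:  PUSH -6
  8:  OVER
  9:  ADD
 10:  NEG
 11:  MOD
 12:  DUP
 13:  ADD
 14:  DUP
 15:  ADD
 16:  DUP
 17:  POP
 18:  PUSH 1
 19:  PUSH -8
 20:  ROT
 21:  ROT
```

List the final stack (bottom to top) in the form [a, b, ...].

PUSH -7  -7
DUP      -7 -7
NEG      -7 7
DUP      -7 7 7
MUL      -7 49
POP      -7
PUSH -6  -7 -6
OVER     -7 -6 -7
ADD      -7 -13
NEG      -7 13
MOD      -7
DUP      -7 -7
ADD      -14
DUP      -14 -14
ADD      -28
DUP      -28 -28
POP      -28
PUSH 1   -28 1
PUSH -8  -28 1 -8
ROT      1 -8 -28
ROT      -8 -28 1

[-8, -28, 1]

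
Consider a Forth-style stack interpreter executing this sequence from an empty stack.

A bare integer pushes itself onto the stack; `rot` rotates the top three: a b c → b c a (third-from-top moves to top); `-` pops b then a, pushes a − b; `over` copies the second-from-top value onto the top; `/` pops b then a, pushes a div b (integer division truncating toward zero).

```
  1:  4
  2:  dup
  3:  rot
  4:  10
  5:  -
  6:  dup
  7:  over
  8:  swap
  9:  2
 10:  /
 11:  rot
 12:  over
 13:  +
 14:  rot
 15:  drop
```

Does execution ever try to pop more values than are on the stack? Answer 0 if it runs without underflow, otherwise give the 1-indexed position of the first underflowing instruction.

4   → [4]
dup → [4, 4]
rot  — needs 3 operands, stack has 2 → underflow

3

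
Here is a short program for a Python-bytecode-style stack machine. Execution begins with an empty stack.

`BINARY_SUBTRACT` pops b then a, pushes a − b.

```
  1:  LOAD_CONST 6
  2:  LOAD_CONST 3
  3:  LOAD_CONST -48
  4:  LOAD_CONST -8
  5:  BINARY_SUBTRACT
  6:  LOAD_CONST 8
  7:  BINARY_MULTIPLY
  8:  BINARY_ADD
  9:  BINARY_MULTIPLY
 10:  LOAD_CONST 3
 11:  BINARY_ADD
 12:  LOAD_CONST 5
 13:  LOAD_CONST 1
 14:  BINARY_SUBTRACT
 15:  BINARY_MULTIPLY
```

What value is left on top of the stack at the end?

-7596

LOAD_CONST 6    → 6
LOAD_CONST 3    → 6 3
LOAD_CONST -48  → 6 3 -48
LOAD_CONST -8   → 6 3 -48 -8
BINARY_SUBTRACT → 6 3 -40
LOAD_CONST 8    → 6 3 -40 8
BINARY_MULTIPLY → 6 3 -320
BINARY_ADD      → 6 -317
BINARY_MULTIPLY → -1902
LOAD_CONST 3    → -1902 3
BINARY_ADD      → -1899
LOAD_CONST 5    → -1899 5
LOAD_CONST 1    → -1899 5 1
BINARY_SUBTRACT → -1899 4
BINARY_MULTIPLY → -7596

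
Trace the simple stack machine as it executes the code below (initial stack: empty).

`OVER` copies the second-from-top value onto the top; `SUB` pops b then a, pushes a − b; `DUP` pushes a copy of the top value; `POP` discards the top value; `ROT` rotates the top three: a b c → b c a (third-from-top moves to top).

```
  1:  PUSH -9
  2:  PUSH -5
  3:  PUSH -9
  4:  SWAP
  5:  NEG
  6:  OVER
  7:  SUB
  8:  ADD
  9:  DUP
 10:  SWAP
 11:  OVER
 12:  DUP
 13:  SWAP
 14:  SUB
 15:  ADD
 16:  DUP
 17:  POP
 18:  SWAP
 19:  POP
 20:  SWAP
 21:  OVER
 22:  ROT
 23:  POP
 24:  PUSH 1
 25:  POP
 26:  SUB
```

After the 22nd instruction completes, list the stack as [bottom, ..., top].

[-9, 5, 5]

PUSH -9  -9
PUSH -5  -9 -5
PUSH -9  -9 -5 -9
SWAP     -9 -9 -5
NEG      -9 -9 5
OVER     -9 -9 5 -9
SUB      -9 -9 14
ADD      -9 5
DUP      -9 5 5
SWAP     -9 5 5
OVER     -9 5 5 5
DUP      -9 5 5 5 5
SWAP     -9 5 5 5 5
SUB      -9 5 5 0
ADD      -9 5 5
DUP      -9 5 5 5
POP      -9 5 5
SWAP     -9 5 5
POP      -9 5
SWAP     5 -9
OVER     5 -9 5
ROT      -9 5 5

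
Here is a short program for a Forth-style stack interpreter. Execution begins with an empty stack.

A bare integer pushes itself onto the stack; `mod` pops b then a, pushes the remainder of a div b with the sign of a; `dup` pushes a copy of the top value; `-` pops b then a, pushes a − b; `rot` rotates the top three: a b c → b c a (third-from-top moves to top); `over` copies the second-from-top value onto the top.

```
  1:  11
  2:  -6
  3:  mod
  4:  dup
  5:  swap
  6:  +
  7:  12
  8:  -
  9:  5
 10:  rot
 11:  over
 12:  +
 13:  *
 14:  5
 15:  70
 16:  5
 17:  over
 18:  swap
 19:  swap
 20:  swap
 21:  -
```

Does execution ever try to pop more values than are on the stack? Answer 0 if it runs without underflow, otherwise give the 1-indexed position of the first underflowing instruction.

11    11
-6    11 -6
mod   5
dup   5 5
swap  5 5
+     10
12    10 12
-     -2
5     -2 5
rot  — needs 3 operands, stack has 2 → underflow

10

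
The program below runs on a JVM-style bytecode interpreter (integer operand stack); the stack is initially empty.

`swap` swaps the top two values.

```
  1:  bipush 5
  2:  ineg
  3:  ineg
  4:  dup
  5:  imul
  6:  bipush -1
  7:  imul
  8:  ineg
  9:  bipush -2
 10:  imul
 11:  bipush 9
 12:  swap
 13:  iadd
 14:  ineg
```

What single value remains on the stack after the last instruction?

41

bipush 5  -> [5]
ineg      -> [-5]
ineg      -> [5]
dup       -> [5, 5]
imul      -> [25]
bipush -1 -> [25, -1]
imul      -> [-25]
ineg      -> [25]
bipush -2 -> [25, -2]
imul      -> [-50]
bipush 9  -> [-50, 9]
swap      -> [9, -50]
iadd      -> [-41]
ineg      -> [41]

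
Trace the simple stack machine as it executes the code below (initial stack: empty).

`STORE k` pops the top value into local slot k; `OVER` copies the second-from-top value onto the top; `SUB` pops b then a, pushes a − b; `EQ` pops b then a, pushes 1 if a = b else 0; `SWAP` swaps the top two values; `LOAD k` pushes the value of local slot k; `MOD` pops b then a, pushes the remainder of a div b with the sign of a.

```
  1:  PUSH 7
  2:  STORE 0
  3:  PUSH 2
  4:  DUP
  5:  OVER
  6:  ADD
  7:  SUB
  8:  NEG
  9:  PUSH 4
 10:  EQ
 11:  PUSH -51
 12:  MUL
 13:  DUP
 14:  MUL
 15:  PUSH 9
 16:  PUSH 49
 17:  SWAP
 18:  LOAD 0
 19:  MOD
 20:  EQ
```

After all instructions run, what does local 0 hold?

7

PUSH 7    [7]
STORE 0   []
PUSH 2    [2]
DUP       [2, 2]
OVER      [2, 2, 2]
ADD       [2, 4]
SUB       [-2]
NEG       [2]
PUSH 4    [2, 4]
EQ        [0]
PUSH -51  [0, -51]
MUL       [0]
DUP       [0, 0]
MUL       [0]
PUSH 9    [0, 9]
PUSH 49   [0, 9, 49]
SWAP      [0, 49, 9]
LOAD 0    [0, 49, 9, 7]
MOD       [0, 49, 2]
EQ        [0, 0]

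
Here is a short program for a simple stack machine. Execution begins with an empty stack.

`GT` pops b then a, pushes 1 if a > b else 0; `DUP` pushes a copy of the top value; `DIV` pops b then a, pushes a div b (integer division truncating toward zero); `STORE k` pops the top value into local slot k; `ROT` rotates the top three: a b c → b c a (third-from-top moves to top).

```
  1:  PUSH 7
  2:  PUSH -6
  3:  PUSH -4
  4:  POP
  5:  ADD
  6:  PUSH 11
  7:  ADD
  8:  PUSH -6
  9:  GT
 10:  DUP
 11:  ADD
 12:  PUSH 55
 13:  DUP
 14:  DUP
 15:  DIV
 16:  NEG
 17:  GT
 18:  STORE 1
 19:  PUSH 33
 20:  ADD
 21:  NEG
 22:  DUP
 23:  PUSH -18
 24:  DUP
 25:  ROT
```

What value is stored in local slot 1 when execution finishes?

PUSH 7   : 7
PUSH -6  : 7 -6
PUSH -4  : 7 -6 -4
POP      : 7 -6
ADD      : 1
PUSH 11  : 1 11
ADD      : 12
PUSH -6  : 12 -6
GT       : 1
DUP      : 1 1
ADD      : 2
PUSH 55  : 2 55
DUP      : 2 55 55
DUP      : 2 55 55 55
DIV      : 2 55 1
NEG      : 2 55 -1
GT       : 2 1
STORE 1  : 2
PUSH 33  : 2 33
ADD      : 35
NEG      : -35
DUP      : -35 -35
PUSH -18 : -35 -35 -18
DUP      : -35 -35 -18 -18
ROT      : -35 -18 -18 -35

1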